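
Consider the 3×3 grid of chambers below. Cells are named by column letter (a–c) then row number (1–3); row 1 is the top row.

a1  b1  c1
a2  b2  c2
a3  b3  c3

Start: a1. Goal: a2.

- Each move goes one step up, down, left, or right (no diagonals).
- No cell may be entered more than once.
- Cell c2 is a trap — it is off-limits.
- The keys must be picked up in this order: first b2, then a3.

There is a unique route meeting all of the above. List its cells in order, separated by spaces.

a1 b1 b2 b3 a3 a2

The waypoints must appear in the order b2, a3, with no cell reused.
Route from a1: right 1 to b1, down 2 to b3, left 1 to a3, up 1 to a2 — 5 moves in all.
Check: order respected (b2 at step 2, a3 at step 4).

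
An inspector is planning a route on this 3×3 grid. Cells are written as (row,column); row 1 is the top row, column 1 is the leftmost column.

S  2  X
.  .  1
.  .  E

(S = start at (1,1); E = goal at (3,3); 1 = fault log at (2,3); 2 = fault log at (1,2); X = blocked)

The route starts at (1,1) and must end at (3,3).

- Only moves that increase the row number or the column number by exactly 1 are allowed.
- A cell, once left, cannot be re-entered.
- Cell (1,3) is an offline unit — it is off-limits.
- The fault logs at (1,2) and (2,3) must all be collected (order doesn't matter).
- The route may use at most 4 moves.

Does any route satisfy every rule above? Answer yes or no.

yes

One route that works: (1,1) → (1,2) → (2,2) → (2,3) → (3,3).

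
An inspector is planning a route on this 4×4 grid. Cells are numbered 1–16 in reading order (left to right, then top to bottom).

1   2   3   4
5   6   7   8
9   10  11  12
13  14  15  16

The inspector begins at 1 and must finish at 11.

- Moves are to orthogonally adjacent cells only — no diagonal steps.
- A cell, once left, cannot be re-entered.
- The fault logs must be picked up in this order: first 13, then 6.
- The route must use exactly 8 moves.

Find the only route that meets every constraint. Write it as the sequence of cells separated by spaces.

1 5 9 13 14 10 6 7 11

The waypoints must appear in the order 13, 6, with no cell reused.
Route from 1: down 3 to 13, right 1 to 14, up 2 to 6, right 1 to 7, down 1 to 11 — 8 moves in all.
Check: order respected (13 at step 3, 6 at step 6); 8 moves as required.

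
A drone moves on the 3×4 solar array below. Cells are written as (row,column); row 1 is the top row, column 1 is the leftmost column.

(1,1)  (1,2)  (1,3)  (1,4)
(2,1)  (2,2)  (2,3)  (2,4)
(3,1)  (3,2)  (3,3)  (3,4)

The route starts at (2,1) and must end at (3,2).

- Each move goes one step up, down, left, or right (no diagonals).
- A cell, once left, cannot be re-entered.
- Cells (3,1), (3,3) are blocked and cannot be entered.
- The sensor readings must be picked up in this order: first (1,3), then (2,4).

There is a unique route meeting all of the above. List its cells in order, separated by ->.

The waypoints must appear in the order (1,3), (2,4), with no cell reused.
Route from (2,1): up 1 to (1,1), right 3 to (1,4), down 1 to (2,4), left 2 to (2,2), down 1 to (3,2) — 8 moves in all.
Check: order respected ((1,3) at step 3, (2,4) at step 5).

(2,1) -> (1,1) -> (1,2) -> (1,3) -> (1,4) -> (2,4) -> (2,3) -> (2,2) -> (3,2)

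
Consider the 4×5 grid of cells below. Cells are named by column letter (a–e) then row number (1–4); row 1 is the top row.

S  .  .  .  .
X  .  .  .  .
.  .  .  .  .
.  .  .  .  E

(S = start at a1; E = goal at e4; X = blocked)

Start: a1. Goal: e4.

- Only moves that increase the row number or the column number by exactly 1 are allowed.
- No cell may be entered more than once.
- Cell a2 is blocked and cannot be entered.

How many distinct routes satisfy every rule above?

A right/down-only route from a1 to e4 makes exactly 3 down-moves and 4 right-moves in some order.
With no other constraints that would be C(7,3) = 35 routes.
Subtract routes through each blocked cell (inclusion–exclusion for overlaps): − through a2: 15 → 20.
That gives 20 routes.

20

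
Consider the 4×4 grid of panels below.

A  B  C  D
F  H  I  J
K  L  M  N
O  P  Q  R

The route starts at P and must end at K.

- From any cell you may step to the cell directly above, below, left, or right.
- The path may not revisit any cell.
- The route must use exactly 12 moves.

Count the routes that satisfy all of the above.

Need simple routes of exactly 12 moves from P to K (Manhattan distance 2, so 5 moves are spent on a detour and 5 undoing it).
Branch systematically from the start, pruning whenever the remaining move budget drops below the Manhattan distance to K or differs from it in parity. Grouping the completions by first move — via L: 8; via Q: 16 (no valid completion starts via O) — and summing: 8 + 16 = 24.
That gives 24 routes.

24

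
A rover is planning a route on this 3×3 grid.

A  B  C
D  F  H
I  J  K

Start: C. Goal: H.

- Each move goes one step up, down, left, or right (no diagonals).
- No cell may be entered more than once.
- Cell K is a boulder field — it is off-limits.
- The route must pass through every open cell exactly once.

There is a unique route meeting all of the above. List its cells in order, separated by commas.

C, B, A, D, I, J, F, H

Need to visit all 8 open cells exactly once, starting at C and ending at H.
Cell J has only two open neighbours (F and I), so the path must pass straight through it: one of those is the cell it's entered from and the other is where it exits.
Route from C: 2× left (reaching A), 2× down (reaching I), right to J, up to F, right to H — 7 moves in all.
Check: all 8 open cells covered.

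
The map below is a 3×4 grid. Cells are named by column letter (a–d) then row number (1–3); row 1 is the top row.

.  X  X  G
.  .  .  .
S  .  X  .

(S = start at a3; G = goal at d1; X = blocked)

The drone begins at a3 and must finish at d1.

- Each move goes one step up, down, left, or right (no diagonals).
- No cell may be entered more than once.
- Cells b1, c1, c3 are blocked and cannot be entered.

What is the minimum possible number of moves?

5

The Manhattan distance from a3 to d1 is |3−1| + |1−4| = 5, so at least 5 moves are needed.
A route of 5 moves achieves this: a3 → a2 → b2 → c2 → d2 → d1.
Since 5 matches the lower bound, it is optimal.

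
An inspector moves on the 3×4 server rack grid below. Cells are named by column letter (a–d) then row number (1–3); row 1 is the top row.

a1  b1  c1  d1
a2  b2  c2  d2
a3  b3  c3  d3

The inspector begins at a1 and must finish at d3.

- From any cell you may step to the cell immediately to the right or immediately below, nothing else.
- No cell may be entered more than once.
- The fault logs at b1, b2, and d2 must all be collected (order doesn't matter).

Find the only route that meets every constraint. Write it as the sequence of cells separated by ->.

a1 -> b1 -> b2 -> c2 -> d2 -> d3

Moves only go right or down, so the column and row indices never decrease.
Route from a1: right 1 to b1, down 1 to b2, right 2 to d2, down 1 to d3 — 5 moves in all.
Check: all required cells visited.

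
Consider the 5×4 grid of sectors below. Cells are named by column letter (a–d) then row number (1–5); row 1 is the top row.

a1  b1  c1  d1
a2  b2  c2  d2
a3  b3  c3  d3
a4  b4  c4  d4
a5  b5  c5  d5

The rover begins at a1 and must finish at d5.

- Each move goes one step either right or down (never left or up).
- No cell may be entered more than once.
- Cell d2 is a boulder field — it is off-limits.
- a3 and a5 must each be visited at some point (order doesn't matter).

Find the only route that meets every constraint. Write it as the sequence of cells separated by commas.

a1, a2, a3, a4, a5, b5, c5, d5

Moves only go right or down, so the column and row indices never decrease.
Route from a1: down 4 to a5, right 3 to d5 — 7 moves in all.
Check: all required cells visited.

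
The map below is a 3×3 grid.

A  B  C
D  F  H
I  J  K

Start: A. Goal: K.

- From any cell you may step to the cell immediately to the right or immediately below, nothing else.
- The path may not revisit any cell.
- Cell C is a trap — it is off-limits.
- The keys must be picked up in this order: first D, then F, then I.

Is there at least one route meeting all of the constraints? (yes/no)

no

I lies to the left of F, so going from F to I would need a leftward move — but moves only go right/down, so F cannot be visited before I.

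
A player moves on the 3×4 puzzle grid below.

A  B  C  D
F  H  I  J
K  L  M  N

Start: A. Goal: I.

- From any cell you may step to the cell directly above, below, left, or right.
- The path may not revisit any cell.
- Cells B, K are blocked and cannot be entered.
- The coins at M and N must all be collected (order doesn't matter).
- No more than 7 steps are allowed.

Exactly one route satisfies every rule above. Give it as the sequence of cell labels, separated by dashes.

Any route must reach M and N and still end at I within 7 moves, so the order of the required stops is forced.
Route from A: down 1 to F, right 1 to H, down 1 to L, right 2 to N, up 1 to J, left 1 to I — 7 moves in all.
Check: all required cells visited; 7 ≤ 7 moves.

A - F - H - L - M - N - J - I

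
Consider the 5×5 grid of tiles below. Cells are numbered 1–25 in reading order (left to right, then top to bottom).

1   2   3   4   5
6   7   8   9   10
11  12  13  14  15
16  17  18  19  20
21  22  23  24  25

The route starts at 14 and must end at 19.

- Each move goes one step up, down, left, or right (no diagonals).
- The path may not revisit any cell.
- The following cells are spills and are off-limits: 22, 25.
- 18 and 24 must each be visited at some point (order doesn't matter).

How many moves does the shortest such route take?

Any route passes through 18 and 24 in some order between 14 and 19. Summing Manhattan distances along each leg and taking the cheapest ordering (14 → 24 → 18 → 19) gives a lower bound of 2 + 2 + 1 = 5 moves.
A route of 5 moves achieves this: 14 → 13 → 18 → 23 → 24 → 19.
Since 5 matches the lower bound, it is optimal.

5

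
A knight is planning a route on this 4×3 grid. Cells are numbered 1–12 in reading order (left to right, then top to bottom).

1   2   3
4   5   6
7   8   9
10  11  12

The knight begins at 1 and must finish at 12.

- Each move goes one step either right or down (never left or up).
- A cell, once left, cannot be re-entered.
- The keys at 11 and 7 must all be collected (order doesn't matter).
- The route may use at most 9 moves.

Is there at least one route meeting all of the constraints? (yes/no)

One route that works: 1 → 4 → 7 → 10 → 11 → 12.

yes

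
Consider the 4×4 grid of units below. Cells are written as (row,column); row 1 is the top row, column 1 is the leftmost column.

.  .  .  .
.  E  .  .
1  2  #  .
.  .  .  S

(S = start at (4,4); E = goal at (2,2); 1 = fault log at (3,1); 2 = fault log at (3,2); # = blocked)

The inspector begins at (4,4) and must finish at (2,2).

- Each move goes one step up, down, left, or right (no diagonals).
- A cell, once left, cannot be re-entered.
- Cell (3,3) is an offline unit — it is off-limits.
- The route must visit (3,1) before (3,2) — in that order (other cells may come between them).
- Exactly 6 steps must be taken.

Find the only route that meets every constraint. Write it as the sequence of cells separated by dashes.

The waypoints must appear in the order (3,1), (3,2), with no cell reused.
Route from (4,4): left 3 to (4,1), up 1 to (3,1), right 1 to (3,2), up 1 to (2,2) — 6 moves in all.
Check: order respected (1 at step 4, 2 at step 5); 6 moves as required.

(4,4) - (4,3) - (4,2) - (4,1) - (3,1) - (3,2) - (2,2)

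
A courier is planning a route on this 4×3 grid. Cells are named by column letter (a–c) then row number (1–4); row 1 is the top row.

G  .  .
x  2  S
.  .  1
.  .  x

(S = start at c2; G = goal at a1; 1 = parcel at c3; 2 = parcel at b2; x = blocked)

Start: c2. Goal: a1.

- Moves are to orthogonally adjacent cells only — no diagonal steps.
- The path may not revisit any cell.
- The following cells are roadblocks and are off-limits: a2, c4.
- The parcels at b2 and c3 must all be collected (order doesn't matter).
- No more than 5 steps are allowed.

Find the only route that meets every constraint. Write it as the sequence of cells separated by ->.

c2 -> c3 -> b3 -> b2 -> b1 -> a1

Any route must reach b2 and c3 and still end at a1 within 5 moves, so the order of the required stops is forced.
Route from c2: down to c3, left to b3, 2× up (reaching b1), left to a1 — 5 moves in all.
Check: all required cells visited; 5 ≤ 5 moves.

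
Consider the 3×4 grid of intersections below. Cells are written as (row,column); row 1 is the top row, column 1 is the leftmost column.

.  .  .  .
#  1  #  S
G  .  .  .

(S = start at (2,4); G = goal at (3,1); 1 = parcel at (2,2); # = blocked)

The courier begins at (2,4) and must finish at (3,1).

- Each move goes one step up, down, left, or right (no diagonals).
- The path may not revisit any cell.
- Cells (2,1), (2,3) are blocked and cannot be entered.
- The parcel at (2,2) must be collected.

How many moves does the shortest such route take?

6

Any route passes through (2,2) somewhere between (2,4) and (3,1). Summing Manhattan distances along the two legs ((2,4) → (2,2) → (3,1)) gives a lower bound of 2 + 2 = 4 moves.
That bound ignores the blocked cells. Measuring each leg by the fewest moves that actually steer around them ((2,4)→(2,2): 4; (2,2)→(3,1): 2) raises the lower bound to 6.
A route of 6 moves exists: (2,4) → (1,4) → (1,3) → (1,2) → (2,2) → (3,2) → (3,1).
Since 6 matches that lower bound, it is optimal.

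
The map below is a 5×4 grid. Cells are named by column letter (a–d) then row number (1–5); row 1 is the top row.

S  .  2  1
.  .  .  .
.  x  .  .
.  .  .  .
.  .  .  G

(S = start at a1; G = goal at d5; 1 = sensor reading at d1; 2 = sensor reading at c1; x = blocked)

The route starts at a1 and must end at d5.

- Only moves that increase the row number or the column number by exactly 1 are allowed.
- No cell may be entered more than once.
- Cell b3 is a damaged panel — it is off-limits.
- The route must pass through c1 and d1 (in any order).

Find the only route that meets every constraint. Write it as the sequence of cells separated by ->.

a1 -> b1 -> c1 -> d1 -> d2 -> d3 -> d4 -> d5

Moves only go right or down, so the column and row indices never decrease.
Route from a1: 3× right (reaching d1), 4× down (reaching d5) — 7 moves in all.
Check: all required cells visited.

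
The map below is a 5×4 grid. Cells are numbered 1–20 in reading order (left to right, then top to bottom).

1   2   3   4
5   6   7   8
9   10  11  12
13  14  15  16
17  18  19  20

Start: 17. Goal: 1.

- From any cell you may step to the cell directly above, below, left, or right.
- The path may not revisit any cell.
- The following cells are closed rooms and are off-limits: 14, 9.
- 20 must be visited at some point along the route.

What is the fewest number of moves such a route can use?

Any route passes through 20 somewhere between 17 and 1. Summing Manhattan distances along the two legs (17 → 20 → 1) gives a lower bound of 3 + 7 = 10 moves.
A route of 10 moves achieves this: 17 → 18 → 19 → 20 → 16 → 12 → 8 → 4 → 3 → 2 → 1.
Since 10 matches the lower bound, it is optimal.

10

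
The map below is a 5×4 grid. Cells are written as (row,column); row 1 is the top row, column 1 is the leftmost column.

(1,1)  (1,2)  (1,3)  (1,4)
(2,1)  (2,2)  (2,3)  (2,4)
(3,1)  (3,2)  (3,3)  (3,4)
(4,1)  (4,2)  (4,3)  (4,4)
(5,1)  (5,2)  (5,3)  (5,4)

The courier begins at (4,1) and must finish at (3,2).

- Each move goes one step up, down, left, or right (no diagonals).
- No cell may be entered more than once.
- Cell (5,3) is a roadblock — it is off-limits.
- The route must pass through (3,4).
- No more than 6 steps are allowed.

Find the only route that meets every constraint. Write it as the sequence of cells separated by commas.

Any route must reach (3,4) and still end at (3,2) within 6 moves, so the order of the required stops is forced.
Route from (4,1): right 3 to (4,4), up 1 to (3,4), left 2 to (3,2) — 6 moves in all.
Check: all required cells visited; 6 ≤ 6 moves.

(4,1), (4,2), (4,3), (4,4), (3,4), (3,3), (3,2)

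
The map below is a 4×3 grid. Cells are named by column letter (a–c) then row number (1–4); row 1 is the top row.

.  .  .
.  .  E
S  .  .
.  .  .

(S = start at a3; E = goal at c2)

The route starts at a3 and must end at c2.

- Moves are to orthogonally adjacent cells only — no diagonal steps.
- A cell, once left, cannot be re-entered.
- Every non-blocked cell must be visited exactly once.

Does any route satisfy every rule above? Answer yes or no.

One route that works: a3 → a4 → b4 → c4 → c3 → b3 → b2 → a2 → a1 → b1 → c1 → c2.

yes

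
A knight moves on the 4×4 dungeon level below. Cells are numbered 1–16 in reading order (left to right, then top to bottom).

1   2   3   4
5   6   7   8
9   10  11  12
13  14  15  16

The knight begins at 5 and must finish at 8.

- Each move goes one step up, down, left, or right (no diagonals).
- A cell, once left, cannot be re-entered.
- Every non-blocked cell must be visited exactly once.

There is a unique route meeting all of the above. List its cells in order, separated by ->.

5 -> 1 -> 2 -> 6 -> 10 -> 9 -> 13 -> 14 -> 15 -> 16 -> 12 -> 11 -> 7 -> 3 -> 4 -> 8

Need to visit all 16 open cells exactly once, starting at 5 and ending at 8.
Cell 4 has only two open neighbours (8 and 3), so the path must pass straight through it: one of those is the cell it's entered from and the other is where it exits.
Route from 5: up 1 to 1, right 1 to 2, down 2 to 10, left 1 to 9, down 1 to 13, right 3 to 16, up 1 to 12, left 1 to 11, up 2 to 3, right 1 to 4, down 1 to 8 — 15 moves in all.
Check: all 16 open cells covered.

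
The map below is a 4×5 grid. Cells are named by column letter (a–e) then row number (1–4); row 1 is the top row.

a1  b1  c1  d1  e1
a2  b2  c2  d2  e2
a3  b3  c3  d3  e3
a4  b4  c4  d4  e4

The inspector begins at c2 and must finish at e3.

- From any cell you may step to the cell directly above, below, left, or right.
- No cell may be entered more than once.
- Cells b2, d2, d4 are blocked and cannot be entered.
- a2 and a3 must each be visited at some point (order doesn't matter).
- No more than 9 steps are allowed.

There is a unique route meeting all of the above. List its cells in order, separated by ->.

Any route must reach a2 and a3 and still end at e3 within 9 moves, so the order of the required stops is forced.
Route from c2: up to c1, 2× left (reaching a1), 2× down (reaching a3), 4× right (reaching e3) — 9 moves in all.
Check: all required cells visited; 9 ≤ 9 moves.

c2 -> c1 -> b1 -> a1 -> a2 -> a3 -> b3 -> c3 -> d3 -> e3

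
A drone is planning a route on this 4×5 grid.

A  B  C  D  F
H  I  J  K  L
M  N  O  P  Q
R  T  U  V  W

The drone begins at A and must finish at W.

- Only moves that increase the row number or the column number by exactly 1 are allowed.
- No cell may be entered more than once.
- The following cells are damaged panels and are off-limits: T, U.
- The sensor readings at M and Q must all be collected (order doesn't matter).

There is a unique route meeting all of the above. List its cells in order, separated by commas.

Moves only go right or down, so the column and row indices never decrease.
Route from A: down 2 to M, right 4 to Q, down 1 to W — 7 moves in all.
Check: all required cells visited.

A, H, M, N, O, P, Q, W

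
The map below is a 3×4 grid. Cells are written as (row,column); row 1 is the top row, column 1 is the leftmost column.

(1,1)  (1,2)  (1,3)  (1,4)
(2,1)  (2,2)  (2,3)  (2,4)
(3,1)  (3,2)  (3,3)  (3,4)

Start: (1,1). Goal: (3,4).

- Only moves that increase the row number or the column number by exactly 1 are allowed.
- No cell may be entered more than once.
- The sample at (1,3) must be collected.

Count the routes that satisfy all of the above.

A right/down-only route from (1,1) to (3,4) makes exactly 2 down-moves and 3 right-moves in some order.
With no other constraints that would be C(5,2) = 10 routes.
Split at (1,3) and multiply the segment counts: (1,1)→(1,3): 1; (1,3)→(3,4): 3; product = 3.
That gives 3 routes.

3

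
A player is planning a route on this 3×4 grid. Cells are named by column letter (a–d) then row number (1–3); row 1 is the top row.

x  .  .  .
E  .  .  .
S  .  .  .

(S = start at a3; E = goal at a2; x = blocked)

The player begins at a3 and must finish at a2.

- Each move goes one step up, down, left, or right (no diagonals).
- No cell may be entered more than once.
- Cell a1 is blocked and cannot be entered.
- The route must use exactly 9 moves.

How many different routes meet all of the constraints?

4

Need simple routes of exactly 9 moves from a3 to a2 (Manhattan distance 1, so 4 moves are spent on a detour and 4 undoing it).
Enumerating: a3 b3 c3 c2 d2 d1 c1 b1 b2 a2 | a3 b3 c3 d3 d2 d1 c1 c2 b2 a2 | a3 b3 c3 d3 d2 d1 c1 b1 b2 a2 | a3 b3 c3 d3 d2 c2 c1 b1 b2 a2.
That gives 4 routes.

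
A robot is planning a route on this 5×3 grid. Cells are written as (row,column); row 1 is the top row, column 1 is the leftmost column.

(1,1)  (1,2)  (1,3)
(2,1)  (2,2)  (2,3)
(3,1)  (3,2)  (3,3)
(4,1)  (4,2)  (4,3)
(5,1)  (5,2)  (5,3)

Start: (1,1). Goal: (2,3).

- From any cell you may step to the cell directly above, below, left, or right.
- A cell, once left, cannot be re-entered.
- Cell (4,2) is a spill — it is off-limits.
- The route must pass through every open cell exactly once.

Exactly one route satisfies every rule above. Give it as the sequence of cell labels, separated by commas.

(1,1), (2,1), (3,1), (4,1), (5,1), (5,2), (5,3), (4,3), (3,3), (3,2), (2,2), (1,2), (1,3), (2,3)

Need to visit all 14 open cells exactly once, starting at (1,1) and ending at (2,3).
Cell (1,3) has only two open neighbours ((2,3) and (1,2)), so the path must pass straight through it: one of those is the cell it's entered from and the other is where it exits.
Route from (1,1): down 4 to (5,1), right 2 to (5,3), up 2 to (3,3), left 1 to (3,2), up 2 to (1,2), right 1 to (1,3), down 1 to (2,3) — 13 moves in all.
Check: all 14 open cells covered.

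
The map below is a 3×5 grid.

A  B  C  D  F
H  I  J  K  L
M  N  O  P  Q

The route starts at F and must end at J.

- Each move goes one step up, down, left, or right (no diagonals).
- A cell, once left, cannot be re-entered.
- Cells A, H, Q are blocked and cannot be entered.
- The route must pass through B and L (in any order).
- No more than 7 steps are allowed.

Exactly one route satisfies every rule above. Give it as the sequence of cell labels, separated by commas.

Any route must reach B and L and still end at J within 7 moves, so the order of the required stops is forced.
Route from F: down 1 to L, left 1 to K, up 1 to D, left 2 to B, down 1 to I, right 1 to J — 7 moves in all.
Check: all required cells visited; 7 ≤ 7 moves.

F, L, K, D, C, B, I, J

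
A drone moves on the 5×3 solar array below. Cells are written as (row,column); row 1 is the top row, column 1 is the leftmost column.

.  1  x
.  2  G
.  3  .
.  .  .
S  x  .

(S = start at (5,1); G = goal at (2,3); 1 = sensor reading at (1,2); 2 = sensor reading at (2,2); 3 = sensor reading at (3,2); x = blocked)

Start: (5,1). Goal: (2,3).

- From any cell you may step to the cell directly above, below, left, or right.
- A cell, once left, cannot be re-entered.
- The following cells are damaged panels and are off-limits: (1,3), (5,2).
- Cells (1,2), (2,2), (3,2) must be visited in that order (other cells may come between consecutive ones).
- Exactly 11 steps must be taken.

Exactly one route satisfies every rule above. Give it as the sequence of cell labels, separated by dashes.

(5,1) - (4,1) - (3,1) - (2,1) - (1,1) - (1,2) - (2,2) - (3,2) - (4,2) - (4,3) - (3,3) - (2,3)

The waypoints must appear in the order (1,2), (2,2), (3,2), with no cell reused.
Route from (5,1): 4× up (reaching (1,1)), right to (1,2), 3× down (reaching (4,2)), right to (4,3), 2× up (reaching (2,3)) — 11 moves in all.
Check: order respected (1 at step 5, 2 at step 6, 3 at step 7); 11 moves as required.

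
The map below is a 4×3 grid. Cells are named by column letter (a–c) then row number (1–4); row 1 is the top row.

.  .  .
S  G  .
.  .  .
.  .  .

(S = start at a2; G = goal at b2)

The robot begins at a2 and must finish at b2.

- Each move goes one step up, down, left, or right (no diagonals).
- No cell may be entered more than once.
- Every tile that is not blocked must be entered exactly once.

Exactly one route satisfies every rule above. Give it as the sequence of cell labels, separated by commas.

a2, a1, b1, c1, c2, c3, c4, b4, a4, a3, b3, b2

Need to visit all 12 open cells exactly once, starting at a2 and ending at b2.
Route from a2: up to a1, 2× right (reaching c1), 3× down (reaching c4), 2× left (reaching a4), up to a3, right to b3, up to b2 — 11 moves in all.
Check: all 12 open cells covered.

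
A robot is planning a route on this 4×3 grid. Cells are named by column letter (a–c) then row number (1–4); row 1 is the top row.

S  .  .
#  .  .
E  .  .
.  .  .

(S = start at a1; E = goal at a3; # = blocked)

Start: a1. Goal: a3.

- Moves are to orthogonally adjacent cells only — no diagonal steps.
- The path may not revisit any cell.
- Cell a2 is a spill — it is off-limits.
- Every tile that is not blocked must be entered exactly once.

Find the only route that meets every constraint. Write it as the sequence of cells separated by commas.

a1, b1, c1, c2, b2, b3, c3, c4, b4, a4, a3

Need to visit all 11 open cells exactly once, starting at a1 and ending at a3.
Cell a4 has only two open neighbours (a3 and b4), so the path must pass straight through it: one of those is the cell it's entered from and the other is where it exits.
Route from a1: 2× right (reaching c1), down to c2, left to b2, down to b3, right to c3, down to c4, 2× left (reaching a4), up to a3 — 10 moves in all.
Check: all 11 open cells covered.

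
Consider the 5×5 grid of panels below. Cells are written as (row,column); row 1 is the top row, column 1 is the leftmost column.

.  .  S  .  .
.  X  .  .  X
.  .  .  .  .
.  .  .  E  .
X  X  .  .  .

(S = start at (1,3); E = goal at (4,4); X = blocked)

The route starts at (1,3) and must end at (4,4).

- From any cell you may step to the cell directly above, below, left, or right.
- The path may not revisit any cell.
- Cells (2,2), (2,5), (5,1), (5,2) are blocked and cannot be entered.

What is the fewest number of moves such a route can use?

The Manhattan distance from (1,3) to (4,4) is |1−4| + |3−4| = 4, so at least 4 moves are needed.
A route of 4 moves achieves this: (1,3) → (2,3) → (3,3) → (4,3) → (4,4).
Since 4 matches the lower bound, it is optimal.

4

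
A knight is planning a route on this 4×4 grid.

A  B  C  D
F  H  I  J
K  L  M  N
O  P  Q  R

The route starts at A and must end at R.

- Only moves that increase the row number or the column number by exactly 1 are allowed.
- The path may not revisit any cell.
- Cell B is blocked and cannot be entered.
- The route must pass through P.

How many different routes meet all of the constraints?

A right/down-only route from A to R makes exactly 3 down-moves and 3 right-moves in some order.
With no other constraints that would be C(6,3) = 20 routes.
Split at P and multiply the segment counts (each segment already excludes blocked cells): A→P: 3; P→R: 1; product = 3.
That gives 3 routes.

3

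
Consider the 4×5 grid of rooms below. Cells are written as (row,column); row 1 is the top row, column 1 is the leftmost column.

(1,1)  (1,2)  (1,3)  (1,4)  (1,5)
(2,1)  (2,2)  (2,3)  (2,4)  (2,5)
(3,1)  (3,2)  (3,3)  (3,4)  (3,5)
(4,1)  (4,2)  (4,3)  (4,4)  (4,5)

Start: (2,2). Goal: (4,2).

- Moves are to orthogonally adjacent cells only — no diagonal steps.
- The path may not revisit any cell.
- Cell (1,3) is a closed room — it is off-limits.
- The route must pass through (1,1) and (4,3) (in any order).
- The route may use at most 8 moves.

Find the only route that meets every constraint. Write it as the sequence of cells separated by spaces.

The budget equals the shortest possible length, so every move has to be on a shortest route through the required cells.
Route from (2,2): up to (1,2), left to (1,1), 2× down (reaching (3,1)), 2× right (reaching (3,3)), down to (4,3), left to (4,2) — 8 moves in all.
Check: all required cells visited; 8 ≤ 8 moves.

(2,2) (1,2) (1,1) (2,1) (3,1) (3,2) (3,3) (4,3) (4,2)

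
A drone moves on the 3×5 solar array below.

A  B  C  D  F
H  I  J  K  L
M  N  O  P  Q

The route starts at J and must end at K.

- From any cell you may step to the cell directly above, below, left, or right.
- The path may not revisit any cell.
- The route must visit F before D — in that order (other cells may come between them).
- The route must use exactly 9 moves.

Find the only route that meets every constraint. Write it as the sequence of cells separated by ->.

The waypoints must appear in the order F, D, with no cell reused.
Route from J: left to I, down to N, 3× right (reaching Q), 2× up (reaching F), left to D, down to K — 9 moves in all.
Check: order respected (F at step 7, D at step 8); 9 moves as required.

J -> I -> N -> O -> P -> Q -> L -> F -> D -> K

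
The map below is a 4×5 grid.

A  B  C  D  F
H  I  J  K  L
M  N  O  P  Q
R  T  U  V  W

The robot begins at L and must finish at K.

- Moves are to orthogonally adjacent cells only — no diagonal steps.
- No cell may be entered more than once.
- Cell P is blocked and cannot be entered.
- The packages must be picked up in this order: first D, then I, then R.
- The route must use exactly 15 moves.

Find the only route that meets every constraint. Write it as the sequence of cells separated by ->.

L -> F -> D -> C -> B -> A -> H -> I -> N -> M -> R -> T -> U -> O -> J -> K

The waypoints must appear in the order D, I, R, with no cell reused.
Route from L: up to F, 4× left (reaching A), down to H, right to I, down to N, left to M, down to R, 2× right (reaching U), 2× up (reaching J), right to K — 15 moves in all.
Check: order respected (D at step 2, I at step 7, R at step 10); 15 moves as required.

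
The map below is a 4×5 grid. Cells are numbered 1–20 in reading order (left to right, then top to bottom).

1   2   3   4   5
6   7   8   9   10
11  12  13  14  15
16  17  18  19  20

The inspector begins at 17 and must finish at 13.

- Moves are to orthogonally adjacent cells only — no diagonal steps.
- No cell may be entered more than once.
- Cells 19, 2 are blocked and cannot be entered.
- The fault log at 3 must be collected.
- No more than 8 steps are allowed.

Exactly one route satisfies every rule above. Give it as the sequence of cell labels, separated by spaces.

17 12 7 8 3 4 9 14 13

Any route must reach 3 and still end at 13 within 8 moves, so the order of the required stops is forced.
Route from 17: 2× up (reaching 7), right to 8, up to 3, right to 4, 2× down (reaching 14), left to 13 — 8 moves in all.
Check: all required cells visited; 8 ≤ 8 moves.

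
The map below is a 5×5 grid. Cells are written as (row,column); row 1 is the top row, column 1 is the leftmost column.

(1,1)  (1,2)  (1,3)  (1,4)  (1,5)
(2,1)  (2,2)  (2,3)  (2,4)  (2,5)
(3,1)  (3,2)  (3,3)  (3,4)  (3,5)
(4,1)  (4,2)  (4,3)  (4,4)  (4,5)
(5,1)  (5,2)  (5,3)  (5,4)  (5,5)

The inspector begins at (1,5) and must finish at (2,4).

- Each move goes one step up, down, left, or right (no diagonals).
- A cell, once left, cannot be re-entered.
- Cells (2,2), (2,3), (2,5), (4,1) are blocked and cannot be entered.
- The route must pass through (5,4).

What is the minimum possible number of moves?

14

Any route passes through (5,4) somewhere between (1,5) and (2,4). Summing Manhattan distances along the two legs ((1,5) → (5,4) → (2,4)) gives a lower bound of 5 + 3 = 8 moves.
The shortest route satisfying every rule uses 14 moves: (1,5) → (1,4) → (1,3) → (1,2) → (1,1) → (2,1) → (3,1) → (3,2) → (4,2) → (5,2) → (5,3) → (5,4) → (4,4) → (3,4) → (2,4).
The no-revisit rule (legs can't share cells) pushes the minimum above the 8-move bound; an exhaustive check rules out every length from 8 to 13 (on a 4-connected grid the length of any start-to-goal walk has the same parity as the Manhattan bound, so only lengths 8, 10, 12, … need checking), leaving 14 as the minimum.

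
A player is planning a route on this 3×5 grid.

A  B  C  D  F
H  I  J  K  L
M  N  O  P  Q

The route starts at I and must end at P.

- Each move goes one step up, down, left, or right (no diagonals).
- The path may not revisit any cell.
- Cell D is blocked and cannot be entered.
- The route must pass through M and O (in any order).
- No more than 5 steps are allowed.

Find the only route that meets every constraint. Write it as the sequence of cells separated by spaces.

The budget equals the shortest possible length, so every move has to be on a shortest route through the required cells.
Route from I: left to H, down to M, 3× right (reaching P) — 5 moves in all.
Check: all required cells visited; 5 ≤ 5 moves.

I H M N O P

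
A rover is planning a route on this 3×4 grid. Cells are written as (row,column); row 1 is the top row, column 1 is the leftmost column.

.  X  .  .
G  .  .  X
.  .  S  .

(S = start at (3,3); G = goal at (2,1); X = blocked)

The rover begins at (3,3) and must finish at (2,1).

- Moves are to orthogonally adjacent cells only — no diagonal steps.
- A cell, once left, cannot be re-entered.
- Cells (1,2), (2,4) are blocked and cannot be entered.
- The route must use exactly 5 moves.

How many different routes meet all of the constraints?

1

Need simple routes of exactly 5 moves from (3,3) to (2,1) (Manhattan distance 3, so 1 moves are spent on a detour and 1 undoing it).
Enumerating: (3,3) (2,3) (2,2) (3,2) (3,1) (2,1).
That gives 1 route.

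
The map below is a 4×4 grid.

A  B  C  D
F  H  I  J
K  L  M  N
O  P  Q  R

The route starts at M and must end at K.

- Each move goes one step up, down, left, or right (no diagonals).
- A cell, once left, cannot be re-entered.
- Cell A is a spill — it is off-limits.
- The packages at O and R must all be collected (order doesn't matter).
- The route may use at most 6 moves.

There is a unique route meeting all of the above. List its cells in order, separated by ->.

M -> N -> R -> Q -> P -> O -> K

The budget equals the shortest possible length, so every move has to be on a shortest route through the required cells.
Route from M: right 1 to N, down 1 to R, left 3 to O, up 1 to K — 6 moves in all.
Check: all required cells visited; 6 ≤ 6 moves.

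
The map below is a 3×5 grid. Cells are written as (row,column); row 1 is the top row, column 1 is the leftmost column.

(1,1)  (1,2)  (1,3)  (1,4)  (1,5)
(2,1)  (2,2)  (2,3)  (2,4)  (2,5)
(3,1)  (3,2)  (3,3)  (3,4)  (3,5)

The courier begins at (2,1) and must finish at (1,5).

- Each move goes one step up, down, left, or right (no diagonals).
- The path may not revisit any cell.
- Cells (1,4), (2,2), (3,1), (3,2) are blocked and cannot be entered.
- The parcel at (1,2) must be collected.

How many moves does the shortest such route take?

7

Any route passes through (1,2) somewhere between (2,1) and (1,5). Summing Manhattan distances along the two legs ((2,1) → (1,2) → (1,5)) gives a lower bound of 2 + 3 = 5 moves.
That bound ignores the blocked cells. Measuring each leg by the fewest moves that actually steer around them ((2,1)→(1,2): 2; (1,2)→(1,5): 5) raises the lower bound to 7.
A route of 7 moves exists: (2,1) → (1,1) → (1,2) → (1,3) → (2,3) → (2,4) → (2,5) → (1,5).
Since 7 matches that lower bound, it is optimal.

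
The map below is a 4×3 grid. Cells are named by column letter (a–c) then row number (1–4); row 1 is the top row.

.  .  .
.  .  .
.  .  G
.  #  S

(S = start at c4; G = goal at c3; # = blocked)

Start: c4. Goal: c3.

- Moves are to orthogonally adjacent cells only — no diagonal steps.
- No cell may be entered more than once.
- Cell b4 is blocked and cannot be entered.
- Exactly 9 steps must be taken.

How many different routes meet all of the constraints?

0

Need simple routes of exactly 9 moves from c4 to c3 (Manhattan distance 1, so 4 moves are spent on a detour and 4 undoing it).
No route satisfies every constraint, so the count is 0.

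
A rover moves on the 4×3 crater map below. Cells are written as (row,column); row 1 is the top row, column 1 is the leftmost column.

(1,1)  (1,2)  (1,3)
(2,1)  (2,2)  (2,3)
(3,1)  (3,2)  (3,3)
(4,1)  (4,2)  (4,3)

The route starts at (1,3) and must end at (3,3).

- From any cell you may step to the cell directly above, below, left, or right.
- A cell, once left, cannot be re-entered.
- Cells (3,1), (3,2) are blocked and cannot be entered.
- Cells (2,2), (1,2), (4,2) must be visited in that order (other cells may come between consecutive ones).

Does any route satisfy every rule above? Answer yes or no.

no

Every way from (1,3) to (4,2) runs through (3,3) — but (3,3) is where the route must end, so it would be entered once on the way to (4,2) and again at the finish.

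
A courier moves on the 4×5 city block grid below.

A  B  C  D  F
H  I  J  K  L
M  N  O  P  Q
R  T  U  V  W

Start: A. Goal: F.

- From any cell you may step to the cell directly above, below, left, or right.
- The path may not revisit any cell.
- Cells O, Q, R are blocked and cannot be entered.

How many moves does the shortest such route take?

4

The Manhattan distance from A to F is |1−1| + |1−5| = 4, so at least 4 moves are needed.
A route of 4 moves achieves this: A → B → C → D → F.
Since 4 matches the lower bound, it is optimal.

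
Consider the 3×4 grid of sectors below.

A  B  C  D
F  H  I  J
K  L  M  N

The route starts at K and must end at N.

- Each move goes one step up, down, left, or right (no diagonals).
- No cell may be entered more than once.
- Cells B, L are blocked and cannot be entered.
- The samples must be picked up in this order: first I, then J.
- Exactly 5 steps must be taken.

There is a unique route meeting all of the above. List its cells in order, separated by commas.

K, F, H, I, J, N

The waypoints must appear in the order I, J, with no cell reused.
Route from K: up 1 to F, right 3 to J, down 1 to N — 5 moves in all.
Check: order respected (I at step 3, J at step 4); 5 moves as required.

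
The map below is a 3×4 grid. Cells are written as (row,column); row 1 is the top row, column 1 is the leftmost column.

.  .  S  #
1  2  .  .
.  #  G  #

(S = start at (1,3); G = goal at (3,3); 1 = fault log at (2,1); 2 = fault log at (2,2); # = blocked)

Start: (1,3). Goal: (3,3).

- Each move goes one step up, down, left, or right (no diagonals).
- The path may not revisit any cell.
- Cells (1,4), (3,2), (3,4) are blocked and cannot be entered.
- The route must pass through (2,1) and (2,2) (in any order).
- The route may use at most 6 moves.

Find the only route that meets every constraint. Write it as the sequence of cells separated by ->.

Any route must reach (2,1) and (2,2) and still end at (3,3) within 6 moves, so the order of the required stops is forced.
Route from (1,3): left 2 to (1,1), down 1 to (2,1), right 2 to (2,3), down 1 to (3,3) — 6 moves in all.
Check: all required cells visited; 6 ≤ 6 moves.

(1,3) -> (1,2) -> (1,1) -> (2,1) -> (2,2) -> (2,3) -> (3,3)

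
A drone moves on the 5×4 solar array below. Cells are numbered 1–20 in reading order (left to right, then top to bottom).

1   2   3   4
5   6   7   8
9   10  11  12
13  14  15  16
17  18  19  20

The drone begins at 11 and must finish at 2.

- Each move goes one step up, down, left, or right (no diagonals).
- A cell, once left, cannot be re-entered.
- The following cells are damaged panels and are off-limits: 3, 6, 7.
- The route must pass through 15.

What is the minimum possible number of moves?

Any route passes through 15 somewhere between 11 and 2. Summing Manhattan distances along the two legs (11 → 15 → 2) gives a lower bound of 1 + 4 = 5 moves.
That bound ignores the blocked cells. Measuring each leg by the fewest moves that actually steer around them (11→15: 1; 15→2: 6) raises the lower bound to 7.
A route of 7 moves exists: 11 → 15 → 14 → 10 → 9 → 5 → 1 → 2.
Since 7 matches that lower bound, it is optimal.

7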